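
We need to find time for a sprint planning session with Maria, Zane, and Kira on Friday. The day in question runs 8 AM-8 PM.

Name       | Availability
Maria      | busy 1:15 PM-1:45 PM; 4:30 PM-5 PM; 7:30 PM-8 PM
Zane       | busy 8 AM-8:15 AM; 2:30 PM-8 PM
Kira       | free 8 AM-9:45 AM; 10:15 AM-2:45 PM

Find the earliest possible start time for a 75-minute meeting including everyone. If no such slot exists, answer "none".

08:15

Maria free: 08:00-13:15, 13:45-16:30, 17:00-19:30 (invert busy blocks within the working day).
Zane free: 08:15-14:30 (invert busy blocks within the working day).
Kira free: 08:00-09:45, 10:15-14:45.
Maria ∩ Zane: 08:15-13:15, 13:45-14:30.
Maria ∩ Zane ∩ Kira: 08:15-09:45, 10:15-13:15, 13:45-14:30.
The first common window of at least 75 minutes is 08:15-09:45, so the earliest start is 08:15.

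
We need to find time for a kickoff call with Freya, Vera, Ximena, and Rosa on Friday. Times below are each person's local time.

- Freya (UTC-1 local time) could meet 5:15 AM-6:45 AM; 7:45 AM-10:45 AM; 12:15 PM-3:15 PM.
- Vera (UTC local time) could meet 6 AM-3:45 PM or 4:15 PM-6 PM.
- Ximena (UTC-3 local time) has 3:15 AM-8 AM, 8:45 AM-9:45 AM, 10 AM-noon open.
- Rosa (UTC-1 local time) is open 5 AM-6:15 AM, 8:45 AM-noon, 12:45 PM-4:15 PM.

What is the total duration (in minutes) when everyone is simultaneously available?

Freya in UTC: 06:15-07:45, 08:45-11:45, 13:15-16:15 (add 1h to convert from UTC-1).
Vera in UTC: 06:00-15:45, 16:15-18:00.
Ximena in UTC: 06:15-11:00, 11:45-12:45, 13:00-15:00 (add 3h to convert from UTC-3).
Rosa in UTC: 06:00-07:15, 09:45-13:00, 13:45-17:15 (add 1h to convert from UTC-1).
Freya ∩ Vera: 06:15-07:45, 08:45-11:45, 13:15-15:45.
Freya ∩ Vera ∩ Ximena: 06:15-07:45, 08:45-11:00, 13:15-15:00.
Freya ∩ Vera ∩ Ximena ∩ Rosa: 06:15-07:15, 09:45-11:00, 13:45-15:00.
Those are the intersection windows.
Summing the common windows: 60 + 75 + 75 = 210 minutes.

210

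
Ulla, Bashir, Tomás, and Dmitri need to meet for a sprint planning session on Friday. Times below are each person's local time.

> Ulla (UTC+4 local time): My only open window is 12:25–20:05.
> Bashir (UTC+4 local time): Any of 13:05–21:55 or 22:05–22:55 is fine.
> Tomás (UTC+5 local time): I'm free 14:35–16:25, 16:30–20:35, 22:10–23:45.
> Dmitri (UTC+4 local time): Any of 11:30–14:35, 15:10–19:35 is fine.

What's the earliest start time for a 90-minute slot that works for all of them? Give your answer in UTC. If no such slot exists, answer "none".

Ulla in UTC: 08:25-16:05 (subtract 4h to convert from UTC+4).
Bashir in UTC: 09:05-17:55, 18:05-18:55 (subtract 4h to convert from UTC+4).
Tomás in UTC: 09:35-11:25, 11:30-15:35, 17:10-18:45 (subtract 5h to convert from UTC+5).
Dmitri in UTC: 07:30-10:35, 11:10-15:35 (subtract 4h to convert from UTC+4).
Ulla ∩ Bashir: 09:05-16:05.
Ulla ∩ Bashir ∩ Tomás: 09:35-11:25, 11:30-15:35.
Ulla ∩ Bashir ∩ Tomás ∩ Dmitri: 09:35-10:35, 11:10-11:25, 11:30-15:35.
So the common availability across everyone is 09:35-10:35, 11:10-11:25, 11:30-15:35.
The first common window of at least 90 minutes is 11:30-15:35, so the earliest start is 11:30.

11:30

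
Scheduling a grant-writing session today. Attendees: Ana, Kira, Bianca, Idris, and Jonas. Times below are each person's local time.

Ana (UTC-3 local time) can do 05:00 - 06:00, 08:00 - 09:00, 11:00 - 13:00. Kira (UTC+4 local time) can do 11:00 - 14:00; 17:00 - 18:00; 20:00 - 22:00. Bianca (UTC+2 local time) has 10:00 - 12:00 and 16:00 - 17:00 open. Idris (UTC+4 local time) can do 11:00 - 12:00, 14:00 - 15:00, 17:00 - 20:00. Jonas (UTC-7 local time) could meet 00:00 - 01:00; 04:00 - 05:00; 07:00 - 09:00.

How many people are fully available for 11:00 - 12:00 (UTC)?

2

Ana in UTC: 08:00-09:00, 11:00-12:00, 14:00-16:00 (add 3h to convert from UTC-3).
Kira in UTC: 07:00-10:00, 13:00-14:00, 16:00-18:00 (subtract 4h to convert from UTC+4).
Bianca in UTC: 08:00-10:00, 14:00-15:00 (subtract 2h to convert from UTC+2).
Idris in UTC: 07:00-08:00, 10:00-11:00, 13:00-16:00 (subtract 4h to convert from UTC+4).
Jonas in UTC: 07:00-08:00, 11:00-12:00, 14:00-16:00 (add 7h to convert from UTC-7).
Ana and Jonas can make the full 11:00-12:00 slot — that's 2.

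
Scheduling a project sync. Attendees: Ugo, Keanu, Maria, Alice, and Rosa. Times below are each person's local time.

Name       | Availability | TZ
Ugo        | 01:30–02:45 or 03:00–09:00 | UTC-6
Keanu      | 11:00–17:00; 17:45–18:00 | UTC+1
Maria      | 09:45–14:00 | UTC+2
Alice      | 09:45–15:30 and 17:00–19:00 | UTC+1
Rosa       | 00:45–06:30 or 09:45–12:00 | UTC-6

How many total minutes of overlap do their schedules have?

Ugo in UTC: 07:30-08:45, 09:00-15:00 (add 6h to convert from UTC-6).
Keanu in UTC: 10:00-16:00, 16:45-17:00 (subtract 1h to convert from UTC+1).
Maria in UTC: 07:45-12:00 (subtract 2h to convert from UTC+2).
Alice in UTC: 08:45-14:30, 16:00-18:00 (subtract 1h to convert from UTC+1).
Rosa in UTC: 06:45-12:30, 15:45-18:00 (add 6h to convert from UTC-6).
Ugo ∩ Keanu: 10:00-15:00.
Ugo ∩ Keanu ∩ Maria: 10:00-12:00.
Ugo ∩ Keanu ∩ Maria ∩ Alice: 10:00-12:00.
Ugo ∩ Keanu ∩ Maria ∩ Alice ∩ Rosa: 10:00-12:00.
That's a single block of 120 minutes.

120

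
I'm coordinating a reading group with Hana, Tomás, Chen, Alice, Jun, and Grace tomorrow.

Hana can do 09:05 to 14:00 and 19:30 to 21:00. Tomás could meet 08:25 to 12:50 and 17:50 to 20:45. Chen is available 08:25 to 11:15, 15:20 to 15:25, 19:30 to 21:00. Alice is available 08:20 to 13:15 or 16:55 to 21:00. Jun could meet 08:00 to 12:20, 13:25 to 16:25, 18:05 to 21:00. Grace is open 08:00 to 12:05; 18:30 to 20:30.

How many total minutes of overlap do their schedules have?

190

Hana ∩ Tomás: 09:05-12:50, 19:30-20:45.
Hana ∩ Tomás ∩ Chen: 09:05-11:15, 19:30-20:45.
Hana ∩ Tomás ∩ Chen ∩ Alice: 09:05-11:15, 19:30-20:45.
Hana ∩ Tomás ∩ Chen ∩ Alice ∩ Jun: 09:05-11:15, 19:30-20:45.
Hana ∩ Tomás ∩ Chen ∩ Alice ∩ Jun ∩ Grace: 09:05-11:15, 19:30-20:30.
Those are the intersection windows.
Summing the common windows: 130 + 60 = 190 minutes.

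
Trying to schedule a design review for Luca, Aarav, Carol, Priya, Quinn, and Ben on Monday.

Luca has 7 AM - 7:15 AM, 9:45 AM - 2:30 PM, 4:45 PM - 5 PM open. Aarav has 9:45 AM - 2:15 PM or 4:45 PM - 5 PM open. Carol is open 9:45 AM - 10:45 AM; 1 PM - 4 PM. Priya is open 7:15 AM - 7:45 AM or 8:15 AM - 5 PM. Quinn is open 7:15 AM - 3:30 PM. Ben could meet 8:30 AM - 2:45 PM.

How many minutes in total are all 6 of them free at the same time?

135

Luca ∩ Aarav: 09:45-14:15, 16:45-17:00.
Luca ∩ Aarav ∩ Carol: 09:45-10:45, 13:00-14:15.
Luca ∩ Aarav ∩ Carol ∩ Priya: 09:45-10:45, 13:00-14:15.
Luca ∩ Aarav ∩ Carol ∩ Priya ∩ Quinn: 09:45-10:45, 13:00-14:15.
Luca ∩ Aarav ∩ Carol ∩ Priya ∩ Quinn ∩ Ben: 09:45-10:45, 13:00-14:15.
So the common availability across everyone is 09:45-10:45, 13:00-14:15.
Summing the common windows: 60 + 75 = 135 minutes.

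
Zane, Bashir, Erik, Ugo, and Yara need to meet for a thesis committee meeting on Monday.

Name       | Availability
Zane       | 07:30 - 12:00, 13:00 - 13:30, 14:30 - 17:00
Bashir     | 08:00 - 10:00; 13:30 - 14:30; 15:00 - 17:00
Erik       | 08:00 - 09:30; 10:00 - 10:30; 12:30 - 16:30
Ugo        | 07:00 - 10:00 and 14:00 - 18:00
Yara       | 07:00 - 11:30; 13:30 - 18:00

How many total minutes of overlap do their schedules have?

Zane ∩ Bashir: 08:00-10:00, 15:00-17:00.
Zane ∩ Bashir ∩ Erik: 08:00-09:30, 15:00-16:30.
Zane ∩ Bashir ∩ Erik ∩ Ugo: 08:00-09:30, 15:00-16:30.
Zane ∩ Bashir ∩ Erik ∩ Ugo ∩ Yara: 08:00-09:30, 15:00-16:30.
Summing the common windows: 90 + 90 = 180 minutes.

180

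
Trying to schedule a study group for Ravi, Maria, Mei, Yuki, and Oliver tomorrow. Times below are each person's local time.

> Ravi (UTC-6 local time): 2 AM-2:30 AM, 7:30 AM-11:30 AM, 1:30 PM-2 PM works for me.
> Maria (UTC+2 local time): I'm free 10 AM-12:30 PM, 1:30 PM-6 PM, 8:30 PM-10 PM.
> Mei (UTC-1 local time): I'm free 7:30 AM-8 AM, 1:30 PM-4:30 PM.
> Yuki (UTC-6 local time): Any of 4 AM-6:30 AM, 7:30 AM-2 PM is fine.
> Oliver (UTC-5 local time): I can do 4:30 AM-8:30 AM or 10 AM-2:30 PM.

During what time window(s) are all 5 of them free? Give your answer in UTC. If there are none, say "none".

15:00-16:00

Ravi in UTC: 08:00-08:30, 13:30-17:30, 19:30-20:00 (add 6h to convert from UTC-6).
Maria in UTC: 08:00-10:30, 11:30-16:00, 18:30-20:00 (subtract 2h to convert from UTC+2).
Mei in UTC: 08:30-09:00, 14:30-17:30 (add 1h to convert from UTC-1).
Yuki in UTC: 10:00-12:30, 13:30-20:00 (add 6h to convert from UTC-6).
Oliver in UTC: 09:30-13:30, 15:00-19:30 (add 5h to convert from UTC-5).
Ravi ∩ Maria: 08:00-08:30, 13:30-16:00, 19:30-20:00.
Ravi ∩ Maria ∩ Mei: 14:30-16:00.
Ravi ∩ Maria ∩ Mei ∩ Yuki: 14:30-16:00.
Ravi ∩ Maria ∩ Mei ∩ Yuki ∩ Oliver: 15:00-16:00.
Those are the intersection windows.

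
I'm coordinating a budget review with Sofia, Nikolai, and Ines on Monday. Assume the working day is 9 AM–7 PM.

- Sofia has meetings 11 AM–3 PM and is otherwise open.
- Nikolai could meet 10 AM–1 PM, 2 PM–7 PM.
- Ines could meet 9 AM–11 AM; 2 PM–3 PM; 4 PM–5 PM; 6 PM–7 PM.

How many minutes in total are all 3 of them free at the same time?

180

Sofia free: 09:00-11:00, 15:00-19:00 (invert busy blocks within the working day).
Nikolai free: 10:00-13:00, 14:00-19:00.
Ines free: 09:00-11:00, 14:00-15:00, 16:00-17:00, 18:00-19:00.
Sofia ∩ Nikolai: 10:00-11:00, 15:00-19:00.
Sofia ∩ Nikolai ∩ Ines: 10:00-11:00, 16:00-17:00, 18:00-19:00.
Those are the intersection windows.
Summing the common windows: 60 + 60 + 60 = 180 minutes.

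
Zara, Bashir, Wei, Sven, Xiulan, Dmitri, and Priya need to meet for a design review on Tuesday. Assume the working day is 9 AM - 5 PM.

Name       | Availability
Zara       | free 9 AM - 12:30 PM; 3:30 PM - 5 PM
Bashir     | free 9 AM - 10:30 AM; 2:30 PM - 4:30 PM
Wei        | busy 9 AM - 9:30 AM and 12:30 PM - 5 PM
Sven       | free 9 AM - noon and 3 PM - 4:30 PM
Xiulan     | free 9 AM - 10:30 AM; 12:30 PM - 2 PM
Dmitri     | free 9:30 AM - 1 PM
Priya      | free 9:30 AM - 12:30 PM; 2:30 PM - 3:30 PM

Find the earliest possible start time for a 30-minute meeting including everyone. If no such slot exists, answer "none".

Zara free: 09:00-12:30, 15:30-17:00.
Bashir free: 09:00-10:30, 14:30-16:30.
Wei free: 09:30-12:30 (invert busy blocks within the working day).
Sven free: 09:00-12:00, 15:00-16:30.
Xiulan free: 09:00-10:30, 12:30-14:00.
Dmitri free: 09:30-13:00.
Priya free: 09:30-12:30, 14:30-15:30.
Zara ∩ Bashir: 09:00-10:30, 15:30-16:30.
Zara ∩ Bashir ∩ Wei: 09:30-10:30.
Zara ∩ Bashir ∩ Wei ∩ Sven: 09:30-10:30.
Zara ∩ Bashir ∩ Wei ∩ Sven ∩ Xiulan: 09:30-10:30.
Zara ∩ Bashir ∩ Wei ∩ Sven ∩ Xiulan ∩ Dmitri: 09:30-10:30.
Zara ∩ Bashir ∩ Wei ∩ Sven ∩ Xiulan ∩ Dmitri ∩ Priya: 09:30-10:30.
Those are the intersection windows.
The first common window of at least 30 minutes is 09:30-10:30, so the earliest start is 09:30.

09:30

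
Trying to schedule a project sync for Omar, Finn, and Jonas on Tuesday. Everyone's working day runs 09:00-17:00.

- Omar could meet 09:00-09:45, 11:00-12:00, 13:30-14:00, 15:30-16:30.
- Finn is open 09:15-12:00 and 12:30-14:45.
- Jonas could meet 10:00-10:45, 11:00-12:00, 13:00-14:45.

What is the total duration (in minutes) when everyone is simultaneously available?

Omar ∩ Finn: 09:15-09:45, 11:00-12:00, 13:30-14:00.
Omar ∩ Finn ∩ Jonas: 11:00-12:00, 13:30-14:00.
So the common availability across everyone is 11:00-12:00, 13:30-14:00.
Summing the common windows: 60 + 30 = 90 minutes.

90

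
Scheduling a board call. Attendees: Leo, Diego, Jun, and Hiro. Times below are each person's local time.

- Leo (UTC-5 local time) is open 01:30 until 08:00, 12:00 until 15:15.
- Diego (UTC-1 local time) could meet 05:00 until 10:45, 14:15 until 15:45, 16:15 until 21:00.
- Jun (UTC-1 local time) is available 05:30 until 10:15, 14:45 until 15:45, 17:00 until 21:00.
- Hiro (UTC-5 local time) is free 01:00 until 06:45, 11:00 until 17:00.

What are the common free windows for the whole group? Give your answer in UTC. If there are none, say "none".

Leo in UTC: 06:30-13:00, 17:00-20:15 (add 5h to convert from UTC-5).
Diego in UTC: 06:00-11:45, 15:15-16:45, 17:15-22:00 (add 1h to convert from UTC-1).
Jun in UTC: 06:30-11:15, 15:45-16:45, 18:00-22:00 (add 1h to convert from UTC-1).
Hiro in UTC: 06:00-11:45, 16:00-22:00 (add 5h to convert from UTC-5).
Leo ∩ Diego: 06:30-11:45, 17:15-20:15.
Leo ∩ Diego ∩ Jun: 06:30-11:15, 18:00-20:15.
Leo ∩ Diego ∩ Jun ∩ Hiro: 06:30-11:15, 18:00-20:15.
Those are the intersection windows.

06:30-11:15, 18:00-20:15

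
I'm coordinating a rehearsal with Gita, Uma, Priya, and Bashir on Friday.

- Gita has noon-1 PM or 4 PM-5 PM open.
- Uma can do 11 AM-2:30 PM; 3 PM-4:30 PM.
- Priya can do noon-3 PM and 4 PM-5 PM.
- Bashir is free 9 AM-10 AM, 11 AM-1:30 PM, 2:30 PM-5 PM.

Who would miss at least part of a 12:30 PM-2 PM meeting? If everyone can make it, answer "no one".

Bashir, Gita

Gita: not fully free for 12:30-14:00. Uma: free for 12:30-14:00. Priya: free for 12:30-14:00. Bashir: not fully free for 12:30-14:00.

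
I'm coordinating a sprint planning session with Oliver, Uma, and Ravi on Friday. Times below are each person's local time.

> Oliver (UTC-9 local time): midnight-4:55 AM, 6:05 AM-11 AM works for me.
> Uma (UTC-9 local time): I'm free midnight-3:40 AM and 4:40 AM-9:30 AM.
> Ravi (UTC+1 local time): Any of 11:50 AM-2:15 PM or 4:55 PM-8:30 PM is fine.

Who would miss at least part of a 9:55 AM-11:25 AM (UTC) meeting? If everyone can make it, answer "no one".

Ravi

Oliver in UTC: 09:00-13:55, 15:05-20:00 (add 9h to convert from UTC-9).
Uma in UTC: 09:00-12:40, 13:40-18:30 (add 9h to convert from UTC-9).
Ravi in UTC: 10:50-13:15, 15:55-19:30 (subtract 1h to convert from UTC+1).
Oliver: free for 09:55-11:25. Uma: free for 09:55-11:25. Ravi: not fully free for 09:55-11:25.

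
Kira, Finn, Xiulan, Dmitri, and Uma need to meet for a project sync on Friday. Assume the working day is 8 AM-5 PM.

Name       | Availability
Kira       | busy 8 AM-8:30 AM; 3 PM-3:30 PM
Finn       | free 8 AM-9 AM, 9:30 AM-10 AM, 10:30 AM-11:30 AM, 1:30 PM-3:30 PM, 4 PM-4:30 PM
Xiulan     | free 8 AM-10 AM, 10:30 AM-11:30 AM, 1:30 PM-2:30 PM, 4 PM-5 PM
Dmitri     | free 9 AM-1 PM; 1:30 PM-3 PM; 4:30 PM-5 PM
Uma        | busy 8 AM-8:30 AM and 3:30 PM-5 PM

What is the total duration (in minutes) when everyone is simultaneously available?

Kira free: 08:30-15:00, 15:30-17:00 (invert busy blocks within the working day).
Finn free: 08:00-09:00, 09:30-10:00, 10:30-11:30, 13:30-15:30, 16:00-16:30.
Xiulan free: 08:00-10:00, 10:30-11:30, 13:30-14:30, 16:00-17:00.
Dmitri free: 09:00-13:00, 13:30-15:00, 16:30-17:00.
Uma free: 08:30-15:30 (invert busy blocks within the working day).
Kira ∩ Finn: 08:30-09:00, 09:30-10:00, 10:30-11:30, 13:30-15:00, 16:00-16:30.
Kira ∩ Finn ∩ Xiulan: 08:30-09:00, 09:30-10:00, 10:30-11:30, 13:30-14:30, 16:00-16:30.
Kira ∩ Finn ∩ Xiulan ∩ Dmitri: 09:30-10:00, 10:30-11:30, 13:30-14:30.
Kira ∩ Finn ∩ Xiulan ∩ Dmitri ∩ Uma: 09:30-10:00, 10:30-11:30, 13:30-14:30.
Summing the common windows: 30 + 60 + 60 = 150 minutes.

150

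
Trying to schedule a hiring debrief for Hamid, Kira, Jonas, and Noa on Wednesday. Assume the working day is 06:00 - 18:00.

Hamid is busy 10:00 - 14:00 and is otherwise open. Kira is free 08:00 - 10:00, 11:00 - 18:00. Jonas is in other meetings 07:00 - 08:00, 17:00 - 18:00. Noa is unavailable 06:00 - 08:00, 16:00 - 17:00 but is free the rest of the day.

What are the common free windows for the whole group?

08:00-10:00, 14:00-16:00

Hamid free: 06:00-10:00, 14:00-18:00 (invert busy blocks within the working day).
Kira free: 08:00-10:00, 11:00-18:00.
Jonas free: 06:00-07:00, 08:00-17:00 (invert busy blocks within the working day).
Noa free: 08:00-16:00, 17:00-18:00 (invert busy blocks within the working day).
Hamid ∩ Kira: 08:00-10:00, 14:00-18:00.
Hamid ∩ Kira ∩ Jonas: 08:00-10:00, 14:00-17:00.
Hamid ∩ Kira ∩ Jonas ∩ Noa: 08:00-10:00, 14:00-16:00.
So the common availability across everyone is 08:00-10:00, 14:00-16:00.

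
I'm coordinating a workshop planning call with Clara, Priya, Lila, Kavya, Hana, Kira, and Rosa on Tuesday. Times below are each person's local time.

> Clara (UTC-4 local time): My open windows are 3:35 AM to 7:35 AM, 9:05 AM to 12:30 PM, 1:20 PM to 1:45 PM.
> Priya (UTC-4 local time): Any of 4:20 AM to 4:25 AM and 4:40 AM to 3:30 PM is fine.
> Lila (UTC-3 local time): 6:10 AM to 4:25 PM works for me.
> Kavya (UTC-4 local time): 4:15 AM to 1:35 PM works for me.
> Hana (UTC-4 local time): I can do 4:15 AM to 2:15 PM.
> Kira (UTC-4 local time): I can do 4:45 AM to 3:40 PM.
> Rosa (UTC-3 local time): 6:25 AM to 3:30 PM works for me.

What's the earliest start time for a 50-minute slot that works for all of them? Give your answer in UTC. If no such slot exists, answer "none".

Clara in UTC: 07:35-11:35, 13:05-16:30, 17:20-17:45 (add 4h to convert from UTC-4).
Priya in UTC: 08:20-08:25, 08:40-19:30 (add 4h to convert from UTC-4).
Lila in UTC: 09:10-19:25 (add 3h to convert from UTC-3).
Kavya in UTC: 08:15-17:35 (add 4h to convert from UTC-4).
Hana in UTC: 08:15-18:15 (add 4h to convert from UTC-4).
Kira in UTC: 08:45-19:40 (add 4h to convert from UTC-4).
Rosa in UTC: 09:25-18:30 (add 3h to convert from UTC-3).
Clara ∩ Priya: 08:20-08:25, 08:40-11:35, 13:05-16:30, 17:20-17:45.
Clara ∩ Priya ∩ Lila: 09:10-11:35, 13:05-16:30, 17:20-17:45.
Clara ∩ Priya ∩ Lila ∩ Kavya: 09:10-11:35, 13:05-16:30, 17:20-17:35.
Clara ∩ Priya ∩ Lila ∩ Kavya ∩ Hana: 09:10-11:35, 13:05-16:30, 17:20-17:35.
Clara ∩ Priya ∩ Lila ∩ Kavya ∩ Hana ∩ Kira: 09:10-11:35, 13:05-16:30, 17:20-17:35.
Clara ∩ Priya ∩ Lila ∩ Kavya ∩ Hana ∩ Kira ∩ Rosa: 09:25-11:35, 13:05-16:30, 17:20-17:35.
So the common availability across everyone is 09:25-11:35, 13:05-16:30, 17:20-17:35.
The first common window of at least 50 minutes is 09:25-11:35, so the earliest start is 09:25.

09:25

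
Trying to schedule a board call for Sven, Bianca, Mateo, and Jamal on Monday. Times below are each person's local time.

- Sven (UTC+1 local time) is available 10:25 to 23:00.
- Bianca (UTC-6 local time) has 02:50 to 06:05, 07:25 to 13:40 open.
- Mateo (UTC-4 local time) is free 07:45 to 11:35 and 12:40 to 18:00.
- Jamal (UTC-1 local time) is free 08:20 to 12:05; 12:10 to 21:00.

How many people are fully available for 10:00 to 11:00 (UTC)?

Sven in UTC: 09:25-22:00 (subtract 1h to convert from UTC+1).
Bianca in UTC: 08:50-12:05, 13:25-19:40 (add 6h to convert from UTC-6).
Mateo in UTC: 11:45-15:35, 16:40-22:00 (add 4h to convert from UTC-4).
Jamal in UTC: 09:20-13:05, 13:10-22:00 (add 1h to convert from UTC-1).
Sven, Bianca, and Jamal can make the full 10:00-11:00 slot — that's 3.

3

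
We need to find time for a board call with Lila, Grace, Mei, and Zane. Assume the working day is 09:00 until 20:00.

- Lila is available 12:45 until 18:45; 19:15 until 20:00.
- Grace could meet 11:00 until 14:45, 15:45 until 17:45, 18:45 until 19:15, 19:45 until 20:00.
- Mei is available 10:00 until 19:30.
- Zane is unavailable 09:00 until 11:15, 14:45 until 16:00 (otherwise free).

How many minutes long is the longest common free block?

120

Lila free: 12:45-18:45, 19:15-20:00.
Grace free: 11:00-14:45, 15:45-17:45, 18:45-19:15, 19:45-20:00.
Mei free: 10:00-19:30.
Zane free: 11:15-14:45, 16:00-20:00 (invert busy blocks within the working day).
Lila ∩ Grace: 12:45-14:45, 15:45-17:45, 19:45-20:00.
Lila ∩ Grace ∩ Mei: 12:45-14:45, 15:45-17:45.
Lila ∩ Grace ∩ Mei ∩ Zane: 12:45-14:45, 16:00-17:45.
The longest is 12:45-14:45 at 120 minutes.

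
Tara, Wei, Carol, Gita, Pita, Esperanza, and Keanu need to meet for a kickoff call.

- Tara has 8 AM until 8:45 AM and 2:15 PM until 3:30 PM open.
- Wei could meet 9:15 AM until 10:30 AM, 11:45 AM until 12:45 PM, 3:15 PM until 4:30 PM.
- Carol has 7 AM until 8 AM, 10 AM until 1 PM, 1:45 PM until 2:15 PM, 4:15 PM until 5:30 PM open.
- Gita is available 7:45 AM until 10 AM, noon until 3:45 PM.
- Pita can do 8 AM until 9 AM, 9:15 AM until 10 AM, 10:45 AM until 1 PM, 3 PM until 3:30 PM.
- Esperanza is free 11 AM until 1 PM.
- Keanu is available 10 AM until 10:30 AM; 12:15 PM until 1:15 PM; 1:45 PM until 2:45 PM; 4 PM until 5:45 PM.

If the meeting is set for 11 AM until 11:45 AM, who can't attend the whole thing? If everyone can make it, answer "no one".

Tara: not fully free for 11:00-11:45. Wei: not fully free for 11:00-11:45. Carol: free for 11:00-11:45. Gita: not fully free for 11:00-11:45. Pita: free for 11:00-11:45. Esperanza: free for 11:00-11:45. Keanu: not fully free for 11:00-11:45.

Gita, Keanu, Tara, Wei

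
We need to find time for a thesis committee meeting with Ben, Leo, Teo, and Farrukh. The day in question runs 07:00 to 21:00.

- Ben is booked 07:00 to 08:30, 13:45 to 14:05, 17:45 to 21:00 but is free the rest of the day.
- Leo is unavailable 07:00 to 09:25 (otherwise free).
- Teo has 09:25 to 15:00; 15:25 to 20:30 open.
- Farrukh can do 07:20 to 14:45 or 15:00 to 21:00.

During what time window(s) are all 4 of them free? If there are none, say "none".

Ben free: 08:30-13:45, 14:05-17:45 (invert busy blocks within the working day).
Leo free: 09:25-21:00 (invert busy blocks within the working day).
Teo free: 09:25-15:00, 15:25-20:30.
Farrukh free: 07:20-14:45, 15:00-21:00.
Ben ∩ Leo: 09:25-13:45, 14:05-17:45.
Ben ∩ Leo ∩ Teo: 09:25-13:45, 14:05-15:00, 15:25-17:45.
Ben ∩ Leo ∩ Teo ∩ Farrukh: 09:25-13:45, 14:05-14:45, 15:25-17:45.

09:25-13:45, 14:05-14:45, 15:25-17:45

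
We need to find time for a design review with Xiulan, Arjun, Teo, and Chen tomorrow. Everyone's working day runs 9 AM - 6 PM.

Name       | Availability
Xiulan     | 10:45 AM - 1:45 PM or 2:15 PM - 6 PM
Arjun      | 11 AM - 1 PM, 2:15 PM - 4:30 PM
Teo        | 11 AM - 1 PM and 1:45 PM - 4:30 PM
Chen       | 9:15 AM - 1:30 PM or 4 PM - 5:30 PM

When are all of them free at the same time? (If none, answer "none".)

Xiulan ∩ Arjun: 11:00-13:00, 14:15-16:30.
Xiulan ∩ Arjun ∩ Teo: 11:00-13:00, 14:15-16:30.
Xiulan ∩ Arjun ∩ Teo ∩ Chen: 11:00-13:00, 16:00-16:30.

11:00-13:00, 16:00-16:30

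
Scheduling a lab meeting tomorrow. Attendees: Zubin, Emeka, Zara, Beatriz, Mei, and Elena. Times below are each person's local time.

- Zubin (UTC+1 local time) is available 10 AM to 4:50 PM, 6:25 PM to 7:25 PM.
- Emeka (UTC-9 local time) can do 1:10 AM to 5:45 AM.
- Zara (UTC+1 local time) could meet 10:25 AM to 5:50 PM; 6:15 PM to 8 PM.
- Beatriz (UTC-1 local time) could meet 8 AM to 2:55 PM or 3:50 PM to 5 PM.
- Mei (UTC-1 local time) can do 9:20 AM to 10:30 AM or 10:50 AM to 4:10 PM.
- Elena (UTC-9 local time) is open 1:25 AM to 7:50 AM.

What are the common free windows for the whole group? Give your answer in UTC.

10:25-11:30, 11:50-14:45

Zubin in UTC: 09:00-15:50, 17:25-18:25 (subtract 1h to convert from UTC+1).
Emeka in UTC: 10:10-14:45 (add 9h to convert from UTC-9).
Zara in UTC: 09:25-16:50, 17:15-19:00 (subtract 1h to convert from UTC+1).
Beatriz in UTC: 09:00-15:55, 16:50-18:00 (add 1h to convert from UTC-1).
Mei in UTC: 10:20-11:30, 11:50-17:10 (add 1h to convert from UTC-1).
Elena in UTC: 10:25-16:50 (add 9h to convert from UTC-9).
Zubin ∩ Emeka: 10:10-14:45.
Zubin ∩ Emeka ∩ Zara: 10:10-14:45.
Zubin ∩ Emeka ∩ Zara ∩ Beatriz: 10:10-14:45.
Zubin ∩ Emeka ∩ Zara ∩ Beatriz ∩ Mei: 10:20-11:30, 11:50-14:45.
Zubin ∩ Emeka ∩ Zara ∩ Beatriz ∩ Mei ∩ Elena: 10:25-11:30, 11:50-14:45.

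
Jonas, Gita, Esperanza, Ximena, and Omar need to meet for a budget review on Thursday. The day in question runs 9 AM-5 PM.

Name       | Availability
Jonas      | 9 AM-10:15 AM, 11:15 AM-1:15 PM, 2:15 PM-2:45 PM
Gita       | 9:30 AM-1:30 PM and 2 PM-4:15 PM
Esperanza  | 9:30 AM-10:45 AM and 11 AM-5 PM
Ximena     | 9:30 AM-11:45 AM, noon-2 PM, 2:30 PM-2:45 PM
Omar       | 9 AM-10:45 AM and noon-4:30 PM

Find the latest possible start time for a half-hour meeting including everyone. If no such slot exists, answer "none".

Jonas ∩ Gita: 09:30-10:15, 11:15-13:15, 14:15-14:45.
Jonas ∩ Gita ∩ Esperanza: 09:30-10:15, 11:15-13:15, 14:15-14:45.
Jonas ∩ Gita ∩ Esperanza ∩ Ximena: 09:30-10:15, 11:15-11:45, 12:00-13:15, 14:30-14:45.
Jonas ∩ Gita ∩ Esperanza ∩ Ximena ∩ Omar: 09:30-10:15, 12:00-13:15, 14:30-14:45.
The last common window of at least 30 minutes is 12:00-13:15; a 30-minute meeting can start as late as 12:45 and still end by 13:15.

12:45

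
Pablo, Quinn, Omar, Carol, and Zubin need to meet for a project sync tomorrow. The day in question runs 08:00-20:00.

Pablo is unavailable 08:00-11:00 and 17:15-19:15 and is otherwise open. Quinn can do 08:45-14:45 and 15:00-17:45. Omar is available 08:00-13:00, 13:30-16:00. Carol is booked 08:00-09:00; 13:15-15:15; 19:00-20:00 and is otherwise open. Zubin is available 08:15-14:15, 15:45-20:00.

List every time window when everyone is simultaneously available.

Pablo free: 11:00-17:15, 19:15-20:00 (invert busy blocks within the working day).
Quinn free: 08:45-14:45, 15:00-17:45.
Omar free: 08:00-13:00, 13:30-16:00.
Carol free: 09:00-13:15, 15:15-19:00 (invert busy blocks within the working day).
Zubin free: 08:15-14:15, 15:45-20:00.
Pablo ∩ Quinn: 11:00-14:45, 15:00-17:15.
Pablo ∩ Quinn ∩ Omar: 11:00-13:00, 13:30-14:45, 15:00-16:00.
Pablo ∩ Quinn ∩ Omar ∩ Carol: 11:00-13:00, 15:15-16:00.
Pablo ∩ Quinn ∩ Omar ∩ Carol ∩ Zubin: 11:00-13:00, 15:45-16:00.

11:00-13:00, 15:45-16:00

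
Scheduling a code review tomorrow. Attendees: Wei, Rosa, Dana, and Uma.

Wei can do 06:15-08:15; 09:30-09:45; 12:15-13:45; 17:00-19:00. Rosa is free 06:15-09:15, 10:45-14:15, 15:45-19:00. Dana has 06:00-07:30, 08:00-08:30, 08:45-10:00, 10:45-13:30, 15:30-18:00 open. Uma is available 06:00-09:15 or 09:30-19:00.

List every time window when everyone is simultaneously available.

Wei ∩ Rosa: 06:15-08:15, 12:15-13:45, 17:00-19:00.
Wei ∩ Rosa ∩ Dana: 06:15-07:30, 08:00-08:15, 12:15-13:30, 17:00-18:00.
Wei ∩ Rosa ∩ Dana ∩ Uma: 06:15-07:30, 08:00-08:15, 12:15-13:30, 17:00-18:00.
Those are the intersection windows.

06:15-07:30, 08:00-08:15, 12:15-13:30, 17:00-18:00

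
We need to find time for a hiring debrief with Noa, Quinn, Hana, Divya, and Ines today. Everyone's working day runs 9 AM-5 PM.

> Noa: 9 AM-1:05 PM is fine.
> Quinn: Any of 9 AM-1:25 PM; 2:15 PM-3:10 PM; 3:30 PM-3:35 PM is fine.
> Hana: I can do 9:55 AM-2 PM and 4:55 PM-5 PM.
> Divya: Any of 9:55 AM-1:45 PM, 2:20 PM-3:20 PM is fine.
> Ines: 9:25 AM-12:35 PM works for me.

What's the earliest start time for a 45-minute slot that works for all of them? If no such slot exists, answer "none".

09:55

Noa ∩ Quinn: 09:00-13:05.
Noa ∩ Quinn ∩ Hana: 09:55-13:05.
Noa ∩ Quinn ∩ Hana ∩ Divya: 09:55-13:05.
Noa ∩ Quinn ∩ Hana ∩ Divya ∩ Ines: 09:55-12:35.
So the common availability across everyone is 09:55-12:35.
The first common window of at least 45 minutes is 09:55-12:35, so the earliest start is 09:55.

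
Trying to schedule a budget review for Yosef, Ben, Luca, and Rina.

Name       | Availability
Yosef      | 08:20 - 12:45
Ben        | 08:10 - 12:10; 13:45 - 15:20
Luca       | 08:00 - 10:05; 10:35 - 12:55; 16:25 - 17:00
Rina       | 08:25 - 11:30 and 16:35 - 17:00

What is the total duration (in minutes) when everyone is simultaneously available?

155

Yosef ∩ Ben: 08:20-12:10.
Yosef ∩ Ben ∩ Luca: 08:20-10:05, 10:35-12:10.
Yosef ∩ Ben ∩ Luca ∩ Rina: 08:25-10:05, 10:35-11:30.
Those are the intersection windows.
Summing the common windows: 100 + 55 = 155 minutes.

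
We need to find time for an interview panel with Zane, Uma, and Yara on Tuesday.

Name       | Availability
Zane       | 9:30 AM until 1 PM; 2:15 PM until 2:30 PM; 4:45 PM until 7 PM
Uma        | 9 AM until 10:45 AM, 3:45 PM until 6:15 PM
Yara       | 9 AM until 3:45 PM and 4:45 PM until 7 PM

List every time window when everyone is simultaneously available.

Zane ∩ Uma: 09:30-10:45, 16:45-18:15.
Zane ∩ Uma ∩ Yara: 09:30-10:45, 16:45-18:15.

09:30-10:45, 16:45-18:15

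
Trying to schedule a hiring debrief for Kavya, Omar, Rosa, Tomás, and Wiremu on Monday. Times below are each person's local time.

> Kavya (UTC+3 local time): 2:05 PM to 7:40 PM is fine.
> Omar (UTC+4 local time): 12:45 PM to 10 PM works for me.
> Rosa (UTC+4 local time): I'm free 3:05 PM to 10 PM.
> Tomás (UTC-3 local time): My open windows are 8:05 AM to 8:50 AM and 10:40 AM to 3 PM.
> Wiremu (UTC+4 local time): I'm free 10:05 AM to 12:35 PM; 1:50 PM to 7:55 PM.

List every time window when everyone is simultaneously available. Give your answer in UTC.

Kavya in UTC: 11:05-16:40 (subtract 3h to convert from UTC+3).
Omar in UTC: 08:45-18:00 (subtract 4h to convert from UTC+4).
Rosa in UTC: 11:05-18:00 (subtract 4h to convert from UTC+4).
Tomás in UTC: 11:05-11:50, 13:40-18:00 (add 3h to convert from UTC-3).
Wiremu in UTC: 06:05-08:35, 09:50-15:55 (subtract 4h to convert from UTC+4).
Kavya ∩ Omar: 11:05-16:40.
Kavya ∩ Omar ∩ Rosa: 11:05-16:40.
Kavya ∩ Omar ∩ Rosa ∩ Tomás: 11:05-11:50, 13:40-16:40.
Kavya ∩ Omar ∩ Rosa ∩ Tomás ∩ Wiremu: 11:05-11:50, 13:40-15:55.
So the common availability across everyone is 11:05-11:50, 13:40-15:55.

11:05-11:50, 13:40-15:55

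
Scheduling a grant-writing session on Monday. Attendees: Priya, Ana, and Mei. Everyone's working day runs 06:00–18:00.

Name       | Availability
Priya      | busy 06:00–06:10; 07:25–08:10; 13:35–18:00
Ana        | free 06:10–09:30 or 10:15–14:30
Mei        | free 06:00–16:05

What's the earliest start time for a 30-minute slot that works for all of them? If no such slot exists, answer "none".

06:10

Priya free: 06:10-07:25, 08:10-13:35 (invert busy blocks within the working day).
Ana free: 06:10-09:30, 10:15-14:30.
Mei free: 06:00-16:05.
Priya ∩ Ana: 06:10-07:25, 08:10-09:30, 10:15-13:35.
Priya ∩ Ana ∩ Mei: 06:10-07:25, 08:10-09:30, 10:15-13:35.
The first common window of at least 30 minutes is 06:10-07:25, so the earliest start is 06:10.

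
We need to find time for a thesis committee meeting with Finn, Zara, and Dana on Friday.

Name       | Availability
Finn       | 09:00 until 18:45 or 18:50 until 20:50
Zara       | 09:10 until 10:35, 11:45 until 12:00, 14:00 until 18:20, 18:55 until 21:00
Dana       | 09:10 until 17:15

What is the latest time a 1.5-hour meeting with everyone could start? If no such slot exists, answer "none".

15:45

Finn ∩ Zara: 09:10-10:35, 11:45-12:00, 14:00-18:20, 18:55-20:50.
Finn ∩ Zara ∩ Dana: 09:10-10:35, 11:45-12:00, 14:00-17:15.
So the common availability across everyone is 09:10-10:35, 11:45-12:00, 14:00-17:15.
The last common window of at least 90 minutes is 14:00-17:15; a 90-minute meeting can start as late as 15:45 and still end by 17:15.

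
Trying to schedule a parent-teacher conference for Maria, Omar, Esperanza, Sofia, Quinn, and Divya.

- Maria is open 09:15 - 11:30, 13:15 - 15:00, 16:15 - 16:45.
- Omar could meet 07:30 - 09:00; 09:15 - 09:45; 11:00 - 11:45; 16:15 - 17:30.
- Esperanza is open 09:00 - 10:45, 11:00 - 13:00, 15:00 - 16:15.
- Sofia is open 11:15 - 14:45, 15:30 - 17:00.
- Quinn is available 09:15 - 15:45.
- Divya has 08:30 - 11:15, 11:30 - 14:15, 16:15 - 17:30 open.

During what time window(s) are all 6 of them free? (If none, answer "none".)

Maria ∩ Omar: 09:15-09:45, 11:00-11:30, 16:15-16:45.
Maria ∩ Omar ∩ Esperanza: 09:15-09:45, 11:00-11:30.
Maria ∩ Omar ∩ Esperanza ∩ Sofia: 11:15-11:30.
Maria ∩ Omar ∩ Esperanza ∩ Sofia ∩ Quinn: 11:15-11:30.
Maria ∩ Omar ∩ Esperanza ∩ Sofia ∩ Quinn ∩ Divya: ∅.
There is no time when everyone is free.

none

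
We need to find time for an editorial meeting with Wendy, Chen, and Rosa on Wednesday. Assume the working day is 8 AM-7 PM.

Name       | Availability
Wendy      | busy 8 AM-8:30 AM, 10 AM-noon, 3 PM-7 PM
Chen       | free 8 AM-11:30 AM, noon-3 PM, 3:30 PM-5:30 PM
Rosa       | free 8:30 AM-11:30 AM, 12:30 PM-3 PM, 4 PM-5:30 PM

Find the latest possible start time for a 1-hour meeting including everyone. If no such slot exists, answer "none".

14:00

Wendy free: 08:30-10:00, 12:00-15:00 (invert busy blocks within the working day).
Chen free: 08:00-11:30, 12:00-15:00, 15:30-17:30.
Rosa free: 08:30-11:30, 12:30-15:00, 16:00-17:30.
Wendy ∩ Chen: 08:30-10:00, 12:00-15:00.
Wendy ∩ Chen ∩ Rosa: 08:30-10:00, 12:30-15:00.
Those are the intersection windows.
The last common window of at least 60 minutes is 12:30-15:00; a 60-minute meeting can start as late as 14:00 and still end by 15:00.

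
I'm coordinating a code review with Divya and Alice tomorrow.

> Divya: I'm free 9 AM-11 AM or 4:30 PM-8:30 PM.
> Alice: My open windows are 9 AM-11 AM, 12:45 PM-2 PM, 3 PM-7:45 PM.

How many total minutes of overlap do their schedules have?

Divya ∩ Alice: 09:00-11:00, 16:30-19:45.
Those are the intersection windows.
Summing the common windows: 120 + 195 = 315 minutes.

315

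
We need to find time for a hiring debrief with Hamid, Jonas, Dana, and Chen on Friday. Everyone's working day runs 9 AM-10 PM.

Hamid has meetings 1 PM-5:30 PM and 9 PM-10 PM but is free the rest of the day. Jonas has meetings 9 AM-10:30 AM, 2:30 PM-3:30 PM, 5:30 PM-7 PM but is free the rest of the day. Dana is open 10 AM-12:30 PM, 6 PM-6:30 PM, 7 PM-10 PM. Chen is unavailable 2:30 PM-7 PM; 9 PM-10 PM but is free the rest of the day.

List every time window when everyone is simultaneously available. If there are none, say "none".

Hamid free: 09:00-13:00, 17:30-21:00 (invert busy blocks within the working day).
Jonas free: 10:30-14:30, 15:30-17:30, 19:00-22:00 (invert busy blocks within the working day).
Dana free: 10:00-12:30, 18:00-18:30, 19:00-22:00.
Chen free: 09:00-14:30, 19:00-21:00 (invert busy blocks within the working day).
Hamid ∩ Jonas: 10:30-13:00, 19:00-21:00.
Hamid ∩ Jonas ∩ Dana: 10:30-12:30, 19:00-21:00.
Hamid ∩ Jonas ∩ Dana ∩ Chen: 10:30-12:30, 19:00-21:00.

10:30-12:30, 19:00-21:00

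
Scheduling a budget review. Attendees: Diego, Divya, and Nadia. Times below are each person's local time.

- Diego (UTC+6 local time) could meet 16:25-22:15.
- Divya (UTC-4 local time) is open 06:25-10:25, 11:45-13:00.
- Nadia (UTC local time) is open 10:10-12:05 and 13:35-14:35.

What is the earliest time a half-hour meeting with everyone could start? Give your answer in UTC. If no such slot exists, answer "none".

10:25

Diego in UTC: 10:25-16:15 (subtract 6h to convert from UTC+6).
Divya in UTC: 10:25-14:25, 15:45-17:00 (add 4h to convert from UTC-4).
Nadia in UTC: 10:10-12:05, 13:35-14:35.
Diego ∩ Divya: 10:25-14:25, 15:45-16:15.
Diego ∩ Divya ∩ Nadia: 10:25-12:05, 13:35-14:25.
So the common availability across everyone is 10:25-12:05, 13:35-14:25.
The first common window of at least 30 minutes is 10:25-12:05, so the earliest start is 10:25.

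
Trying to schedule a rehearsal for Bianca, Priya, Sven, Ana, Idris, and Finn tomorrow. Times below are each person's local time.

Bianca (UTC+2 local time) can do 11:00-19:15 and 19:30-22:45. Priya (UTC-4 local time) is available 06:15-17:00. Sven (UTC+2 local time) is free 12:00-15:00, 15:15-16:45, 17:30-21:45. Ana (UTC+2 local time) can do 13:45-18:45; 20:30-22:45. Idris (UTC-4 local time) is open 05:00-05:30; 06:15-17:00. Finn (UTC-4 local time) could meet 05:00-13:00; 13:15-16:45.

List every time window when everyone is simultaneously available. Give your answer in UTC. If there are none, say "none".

11:45-13:00, 13:15-14:45, 15:30-16:45, 18:30-19:45

Bianca in UTC: 09:00-17:15, 17:30-20:45 (subtract 2h to convert from UTC+2).
Priya in UTC: 10:15-21:00 (add 4h to convert from UTC-4).
Sven in UTC: 10:00-13:00, 13:15-14:45, 15:30-19:45 (subtract 2h to convert from UTC+2).
Ana in UTC: 11:45-16:45, 18:30-20:45 (subtract 2h to convert from UTC+2).
Idris in UTC: 09:00-09:30, 10:15-21:00 (add 4h to convert from UTC-4).
Finn in UTC: 09:00-17:00, 17:15-20:45 (add 4h to convert from UTC-4).
Bianca ∩ Priya: 10:15-17:15, 17:30-20:45.
Bianca ∩ Priya ∩ Sven: 10:15-13:00, 13:15-14:45, 15:30-17:15, 17:30-19:45.
Bianca ∩ Priya ∩ Sven ∩ Ana: 11:45-13:00, 13:15-14:45, 15:30-16:45, 18:30-19:45.
Bianca ∩ Priya ∩ Sven ∩ Ana ∩ Idris: 11:45-13:00, 13:15-14:45, 15:30-16:45, 18:30-19:45.
Bianca ∩ Priya ∩ Sven ∩ Ana ∩ Idris ∩ Finn: 11:45-13:00, 13:15-14:45, 15:30-16:45, 18:30-19:45.
Those are the intersection windows.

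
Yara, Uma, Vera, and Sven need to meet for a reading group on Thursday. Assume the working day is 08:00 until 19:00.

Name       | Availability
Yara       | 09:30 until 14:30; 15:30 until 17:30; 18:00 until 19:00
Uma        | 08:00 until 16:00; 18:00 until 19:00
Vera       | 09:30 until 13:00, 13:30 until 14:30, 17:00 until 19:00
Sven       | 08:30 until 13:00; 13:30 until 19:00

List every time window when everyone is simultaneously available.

09:30-13:00, 13:30-14:30, 18:00-19:00

Yara ∩ Uma: 09:30-14:30, 15:30-16:00, 18:00-19:00.
Yara ∩ Uma ∩ Vera: 09:30-13:00, 13:30-14:30, 18:00-19:00.
Yara ∩ Uma ∩ Vera ∩ Sven: 09:30-13:00, 13:30-14:30, 18:00-19:00.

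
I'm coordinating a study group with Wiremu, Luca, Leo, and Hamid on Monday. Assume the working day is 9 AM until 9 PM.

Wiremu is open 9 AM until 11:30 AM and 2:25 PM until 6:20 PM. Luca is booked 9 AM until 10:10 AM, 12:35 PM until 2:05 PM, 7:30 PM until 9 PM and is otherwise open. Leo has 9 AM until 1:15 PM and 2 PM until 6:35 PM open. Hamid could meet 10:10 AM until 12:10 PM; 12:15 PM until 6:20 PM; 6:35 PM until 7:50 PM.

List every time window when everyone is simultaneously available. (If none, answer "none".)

10:10-11:30, 14:25-18:20

Wiremu free: 09:00-11:30, 14:25-18:20.
Luca free: 10:10-12:35, 14:05-19:30 (invert busy blocks within the working day).
Leo free: 09:00-13:15, 14:00-18:35.
Hamid free: 10:10-12:10, 12:15-18:20, 18:35-19:50.
Wiremu ∩ Luca: 10:10-11:30, 14:25-18:20.
Wiremu ∩ Luca ∩ Leo: 10:10-11:30, 14:25-18:20.
Wiremu ∩ Luca ∩ Leo ∩ Hamid: 10:10-11:30, 14:25-18:20.
So the common availability across everyone is 10:10-11:30, 14:25-18:20.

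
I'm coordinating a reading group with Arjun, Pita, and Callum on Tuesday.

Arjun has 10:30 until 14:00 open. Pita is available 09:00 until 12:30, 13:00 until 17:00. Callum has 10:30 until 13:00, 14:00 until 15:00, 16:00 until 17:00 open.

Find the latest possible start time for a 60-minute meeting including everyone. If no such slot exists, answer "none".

11:30

Arjun ∩ Pita: 10:30-12:30, 13:00-14:00.
Arjun ∩ Pita ∩ Callum: 10:30-12:30.
The last common window of at least 60 minutes is 10:30-12:30; a 60-minute meeting can start as late as 11:30 and still end by 12:30.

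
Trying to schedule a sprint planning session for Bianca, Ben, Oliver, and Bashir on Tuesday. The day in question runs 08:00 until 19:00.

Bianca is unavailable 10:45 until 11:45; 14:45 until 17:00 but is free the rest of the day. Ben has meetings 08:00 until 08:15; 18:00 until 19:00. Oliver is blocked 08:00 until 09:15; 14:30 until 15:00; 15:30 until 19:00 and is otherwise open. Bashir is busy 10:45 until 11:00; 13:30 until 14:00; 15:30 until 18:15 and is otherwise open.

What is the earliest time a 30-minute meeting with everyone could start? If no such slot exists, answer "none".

Bianca free: 08:00-10:45, 11:45-14:45, 17:00-19:00 (invert busy blocks within the working day).
Ben free: 08:15-18:00 (invert busy blocks within the working day).
Oliver free: 09:15-14:30, 15:00-15:30 (invert busy blocks within the working day).
Bashir free: 08:00-10:45, 11:00-13:30, 14:00-15:30, 18:15-19:00 (invert busy blocks within the working day).
Bianca ∩ Ben: 08:15-10:45, 11:45-14:45, 17:00-18:00.
Bianca ∩ Ben ∩ Oliver: 09:15-10:45, 11:45-14:30.
Bianca ∩ Ben ∩ Oliver ∩ Bashir: 09:15-10:45, 11:45-13:30, 14:00-14:30.
The first common window of at least 30 minutes is 09:15-10:45, so the earliest start is 09:15.

09:15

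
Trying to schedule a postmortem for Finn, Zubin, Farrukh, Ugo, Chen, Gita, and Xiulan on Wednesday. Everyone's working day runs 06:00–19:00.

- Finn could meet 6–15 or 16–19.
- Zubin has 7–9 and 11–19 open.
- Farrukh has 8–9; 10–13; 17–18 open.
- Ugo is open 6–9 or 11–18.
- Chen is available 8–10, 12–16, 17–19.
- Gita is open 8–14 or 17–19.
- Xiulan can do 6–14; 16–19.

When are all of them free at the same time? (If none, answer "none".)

Finn ∩ Zubin: 07:00-09:00, 11:00-15:00, 16:00-19:00.
Finn ∩ Zubin ∩ Farrukh: 08:00-09:00, 11:00-13:00, 17:00-18:00.
Finn ∩ Zubin ∩ Farrukh ∩ Ugo: 08:00-09:00, 11:00-13:00, 17:00-18:00.
Finn ∩ Zubin ∩ Farrukh ∩ Ugo ∩ Chen: 08:00-09:00, 12:00-13:00, 17:00-18:00.
Finn ∩ Zubin ∩ Farrukh ∩ Ugo ∩ Chen ∩ Gita: 08:00-09:00, 12:00-13:00, 17:00-18:00.
Finn ∩ Zubin ∩ Farrukh ∩ Ugo ∩ Chen ∩ Gita ∩ Xiulan: 08:00-09:00, 12:00-13:00, 17:00-18:00.

08:00-09:00, 12:00-13:00, 17:00-18:00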